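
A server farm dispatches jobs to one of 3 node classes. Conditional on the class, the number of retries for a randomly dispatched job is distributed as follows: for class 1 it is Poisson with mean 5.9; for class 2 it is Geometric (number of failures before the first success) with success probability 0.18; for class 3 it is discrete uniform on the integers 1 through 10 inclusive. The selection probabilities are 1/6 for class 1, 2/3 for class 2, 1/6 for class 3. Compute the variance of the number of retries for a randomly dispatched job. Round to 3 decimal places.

19.535

Per component, 1: μ=5.9, E[X²]=40.71; 2: μ=4.55556, E[X²]=46.0617; 3: μ=5.5, E[X²]=38.5.
E[X] = 0.166667·5.9 + 0.666667·4.55556 + 0.166667·5.5 = 4.93704.
E[X²] = 0.166667·40.71 + 0.666667·46.0617 + 0.166667·38.5 = 43.9095.
Var(X) = E[X²] − (E[X])² = 43.9095 − 24.3743 = 19.5352.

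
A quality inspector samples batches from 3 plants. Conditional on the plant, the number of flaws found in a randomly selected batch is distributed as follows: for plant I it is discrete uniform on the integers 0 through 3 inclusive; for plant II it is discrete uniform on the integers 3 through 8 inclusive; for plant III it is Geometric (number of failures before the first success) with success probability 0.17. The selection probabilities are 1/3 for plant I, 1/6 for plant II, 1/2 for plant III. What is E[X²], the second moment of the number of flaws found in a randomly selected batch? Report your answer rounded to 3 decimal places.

For each component E[X²] = Var + (mean)², giving I: 3.5; II: 33.1667; III: 52.5571.
Overall E[X²] = 0.333333·3.5 + 0.166667·33.1667 + 0.5·52.5571 = 32.973.

32.973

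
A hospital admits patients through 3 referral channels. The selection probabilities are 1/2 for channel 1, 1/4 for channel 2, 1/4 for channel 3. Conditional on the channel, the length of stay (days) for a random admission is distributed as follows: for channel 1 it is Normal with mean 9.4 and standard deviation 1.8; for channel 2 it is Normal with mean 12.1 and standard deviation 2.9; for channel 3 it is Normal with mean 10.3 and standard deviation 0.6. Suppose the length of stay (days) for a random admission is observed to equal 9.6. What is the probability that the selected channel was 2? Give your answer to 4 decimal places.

0.1088

Likelihoods f(9.6 | ·): 1: 0.220271; 2: 0.0948716; 3: 0.336664.
Posterior ∝ prior × likelihood. Numerator for 2: 0.25·0.0948716 = 0.0237179.
Normalizing constant: 0.5·0.220271 + 0.25·0.0948716 + 0.25·0.336664 = 0.218019.
P(2 | observation) = 0.0237179 / 0.218019 = 0.108788.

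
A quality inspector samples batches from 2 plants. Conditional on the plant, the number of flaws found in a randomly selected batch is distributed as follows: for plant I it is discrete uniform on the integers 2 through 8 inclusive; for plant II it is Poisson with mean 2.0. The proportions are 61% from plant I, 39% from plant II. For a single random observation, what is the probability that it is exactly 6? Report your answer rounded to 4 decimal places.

0.0918

Conditional on each plant, P(X = 6): I: 0.142857; II: 0.0120298.
By total probability, P(X = 6) = 0.61·0.142857 + 0.39·0.0120298 = 0.0918345.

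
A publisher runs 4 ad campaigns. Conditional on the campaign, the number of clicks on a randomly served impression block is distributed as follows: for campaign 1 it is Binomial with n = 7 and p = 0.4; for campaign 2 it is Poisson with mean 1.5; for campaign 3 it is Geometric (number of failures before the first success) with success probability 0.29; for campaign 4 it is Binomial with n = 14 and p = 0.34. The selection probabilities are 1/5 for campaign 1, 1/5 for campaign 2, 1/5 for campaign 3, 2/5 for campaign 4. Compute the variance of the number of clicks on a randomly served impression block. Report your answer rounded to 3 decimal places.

Per component, 1: μ=2.8, E[X²]=9.52; 2: μ=1.5, E[X²]=3.75; 3: μ=2.44828, E[X²]=14.4364; 4: μ=4.76, E[X²]=25.7992.
E[X] = 0.2·2.8 + 0.2·1.5 + 0.2·2.44828 + 0.4·4.76 = 3.25366.
E[X²] = 0.2·9.52 + 0.2·3.75 + 0.2·14.4364 + 0.4·25.7992 = 15.861.
Var(X) = E[X²] − (E[X])² = 15.861 − 10.5863 = 5.27469.

5.275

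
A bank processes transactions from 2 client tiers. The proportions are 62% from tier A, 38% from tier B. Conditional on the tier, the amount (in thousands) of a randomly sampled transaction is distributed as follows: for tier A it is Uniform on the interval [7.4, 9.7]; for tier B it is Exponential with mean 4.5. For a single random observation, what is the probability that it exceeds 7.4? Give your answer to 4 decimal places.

Conditional on each tier, P(X > 7.4): A: 1; B: 0.19312.
By total probability, P(X > 7.4) = 0.62·1 + 0.38·0.19312 = 0.693386.

0.6934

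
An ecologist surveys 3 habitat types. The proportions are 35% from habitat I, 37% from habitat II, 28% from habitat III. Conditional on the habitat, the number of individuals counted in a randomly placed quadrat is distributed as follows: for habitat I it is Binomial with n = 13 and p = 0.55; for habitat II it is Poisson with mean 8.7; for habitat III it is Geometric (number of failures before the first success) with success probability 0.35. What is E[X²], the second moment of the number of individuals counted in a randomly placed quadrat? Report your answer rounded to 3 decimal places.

For each component E[X²] = Var + (mean)², giving I: 54.34; II: 84.39; III: 8.7551.
Overall E[X²] = 0.35·54.34 + 0.37·84.39 + 0.28·8.7551 = 52.6947.

52.695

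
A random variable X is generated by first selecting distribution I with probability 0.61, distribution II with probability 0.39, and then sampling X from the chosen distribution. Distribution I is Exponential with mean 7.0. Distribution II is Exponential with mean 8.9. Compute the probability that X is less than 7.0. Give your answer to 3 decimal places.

0.598

Conditional on each component, P(X < 7.0): I: 0.632121; II: 0.544572.
By total probability, P(X < 7.0) = 0.61·0.632121 + 0.39·0.544572 = 0.597976.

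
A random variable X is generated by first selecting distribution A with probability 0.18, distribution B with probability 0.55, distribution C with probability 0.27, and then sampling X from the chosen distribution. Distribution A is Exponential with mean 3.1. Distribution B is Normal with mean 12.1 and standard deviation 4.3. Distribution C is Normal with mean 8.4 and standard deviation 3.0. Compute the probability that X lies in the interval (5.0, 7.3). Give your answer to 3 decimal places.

Conditional on each component, P(5.0 < X < 7.3): A: 0.104399; B: 0.0827987; C: 0.228397.
By total probability, P(5.0 < X < 7.3) = 0.18·0.104399 + 0.55·0.0827987 + 0.27·0.228397 = 0.125998.

0.126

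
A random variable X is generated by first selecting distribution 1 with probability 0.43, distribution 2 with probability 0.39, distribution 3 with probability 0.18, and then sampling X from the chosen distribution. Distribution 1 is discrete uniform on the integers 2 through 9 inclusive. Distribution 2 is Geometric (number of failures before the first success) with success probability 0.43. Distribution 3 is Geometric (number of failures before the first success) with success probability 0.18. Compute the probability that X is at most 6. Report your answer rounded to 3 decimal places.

Conditional on each component, P(X ≤ 6): 1: 0.625; 2: 0.980451; 3: 0.750715.
By total probability, P(X ≤ 6) = 0.43·0.625 + 0.39·0.980451 + 0.18·0.750715 = 0.786255.

0.786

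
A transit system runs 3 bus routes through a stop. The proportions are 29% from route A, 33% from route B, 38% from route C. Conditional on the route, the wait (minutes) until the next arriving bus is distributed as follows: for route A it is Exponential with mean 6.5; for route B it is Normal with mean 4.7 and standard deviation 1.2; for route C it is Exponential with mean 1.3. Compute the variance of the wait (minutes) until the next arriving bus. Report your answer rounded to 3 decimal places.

Per component, A: μ=6.5, E[X²]=84.5; B: μ=4.7, E[X²]=23.53; C: μ=1.3, E[X²]=3.38.
E[X] = 0.29·6.5 + 0.33·4.7 + 0.38·1.3 = 3.93.
E[X²] = 0.29·84.5 + 0.33·23.53 + 0.38·3.38 = 33.5543.
Var(X) = E[X²] − (E[X])² = 33.5543 − 15.4449 = 18.1094.

18.109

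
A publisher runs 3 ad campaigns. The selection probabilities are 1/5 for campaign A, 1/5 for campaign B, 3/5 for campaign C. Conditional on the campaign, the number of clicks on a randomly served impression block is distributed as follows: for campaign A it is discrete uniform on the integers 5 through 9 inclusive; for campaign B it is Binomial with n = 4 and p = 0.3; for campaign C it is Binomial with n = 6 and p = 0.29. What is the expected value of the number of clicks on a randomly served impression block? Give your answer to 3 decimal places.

Component means — A: 7; B: 1.2; C: 1.74.
E[X] = 0.2·7 + 0.2·1.2 + 0.6·1.74 = 2.684.

2.684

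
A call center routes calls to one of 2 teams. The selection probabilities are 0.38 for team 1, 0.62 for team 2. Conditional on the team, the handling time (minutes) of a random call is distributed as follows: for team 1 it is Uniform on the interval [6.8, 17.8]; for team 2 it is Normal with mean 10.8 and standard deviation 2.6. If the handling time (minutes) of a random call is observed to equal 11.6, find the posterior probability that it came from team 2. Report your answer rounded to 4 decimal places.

0.7243

Likelihoods f(11.6 | ·): 1: 0.0909091; 2: 0.146345.
Posterior ∝ prior × likelihood. Numerator for 2: 0.62·0.146345 = 0.090734.
Normalizing constant: 0.38·0.0909091 + 0.62·0.146345 = 0.125279.
P(2 | observation) = 0.090734 / 0.125279 = 0.724253.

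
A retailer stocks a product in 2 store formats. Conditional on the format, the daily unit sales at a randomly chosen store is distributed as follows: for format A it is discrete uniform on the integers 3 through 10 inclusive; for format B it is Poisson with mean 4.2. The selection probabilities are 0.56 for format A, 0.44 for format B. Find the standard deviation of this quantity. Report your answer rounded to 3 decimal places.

Per component, A: μ=6.5, E[X²]=47.5; B: μ=4.2, E[X²]=21.84.
E[X] = 0.56·6.5 + 0.44·4.2 = 5.488.
E[X²] = 0.56·47.5 + 0.44·21.84 = 36.2096.
Var(X) = E[X²] − (E[X])² = 36.2096 − 30.1181 = 6.09146.
SD(X) = √6.09146 = 2.46809.

2.468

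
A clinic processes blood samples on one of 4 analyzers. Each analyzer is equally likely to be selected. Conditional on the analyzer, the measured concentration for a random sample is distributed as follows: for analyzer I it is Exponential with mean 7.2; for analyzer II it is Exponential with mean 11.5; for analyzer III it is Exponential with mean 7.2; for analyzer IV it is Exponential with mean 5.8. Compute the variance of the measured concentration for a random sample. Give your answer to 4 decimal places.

71.9794

Per component, I: μ=7.2, E[X²]=103.68; II: μ=11.5, E[X²]=264.5; III: μ=7.2, E[X²]=103.68; IV: μ=5.8, E[X²]=67.28.
E[X] = 0.25·7.2 + 0.25·11.5 + 0.25·7.2 + 0.25·5.8 = 7.925.
E[X²] = 0.25·103.68 + 0.25·264.5 + 0.25·103.68 + 0.25·67.28 = 134.785.
Var(X) = E[X²] − (E[X])² = 134.785 − 62.8056 = 71.9794.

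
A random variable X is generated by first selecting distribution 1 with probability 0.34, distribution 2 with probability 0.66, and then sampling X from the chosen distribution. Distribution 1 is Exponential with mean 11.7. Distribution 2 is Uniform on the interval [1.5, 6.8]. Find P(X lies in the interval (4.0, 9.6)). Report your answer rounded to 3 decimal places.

0.441

Conditional on each component, P(4.0 < X < 9.6): 1: 0.270227; 2: 0.528302.
By total probability, P(4.0 < X < 9.6) = 0.34·0.270227 + 0.66·0.528302 = 0.440557.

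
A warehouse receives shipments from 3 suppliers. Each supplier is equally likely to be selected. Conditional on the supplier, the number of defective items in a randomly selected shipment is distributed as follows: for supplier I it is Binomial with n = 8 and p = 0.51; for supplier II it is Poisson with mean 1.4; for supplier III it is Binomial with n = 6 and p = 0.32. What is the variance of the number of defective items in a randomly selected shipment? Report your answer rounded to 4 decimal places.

2.9148

Per component, I: μ=4.08, E[X²]=18.6456; II: μ=1.4, E[X²]=3.36; III: μ=1.92, E[X²]=4.992.
E[X] = 0.333333·4.08 + 0.333333·1.4 + 0.333333·1.92 = 2.46667.
E[X²] = 0.333333·18.6456 + 0.333333·3.36 + 0.333333·4.992 = 8.9992.
Var(X) = E[X²] − (E[X])² = 8.9992 − 6.08444 = 2.91476.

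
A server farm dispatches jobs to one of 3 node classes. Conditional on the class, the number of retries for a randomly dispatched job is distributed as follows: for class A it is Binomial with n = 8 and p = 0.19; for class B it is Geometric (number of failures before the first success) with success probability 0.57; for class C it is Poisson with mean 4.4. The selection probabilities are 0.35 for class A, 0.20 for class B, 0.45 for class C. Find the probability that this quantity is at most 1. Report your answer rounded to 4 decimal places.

Conditional on each class, P(X ≤ 1): A: 0.533029; B: 0.8151; C: 0.0662976.
By total probability, P(X ≤ 1) = 0.35·0.533029 + 0.2·0.8151 + 0.45·0.0662976 = 0.379414.

0.3794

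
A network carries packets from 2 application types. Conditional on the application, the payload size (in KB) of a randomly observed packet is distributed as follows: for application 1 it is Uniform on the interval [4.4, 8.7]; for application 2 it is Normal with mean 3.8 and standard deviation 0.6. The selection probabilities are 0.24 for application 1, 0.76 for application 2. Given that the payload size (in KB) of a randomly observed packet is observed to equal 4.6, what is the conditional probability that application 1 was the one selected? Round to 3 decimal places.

Likelihoods f(4.6 | ·): 1: 0.232558; 2: 0.27335.
Posterior ∝ prior × likelihood. Numerator for 1: 0.24·0.232558 = 0.055814.
Normalizing constant: 0.24·0.232558 + 0.76·0.27335 = 0.26356.
P(1 | observation) = 0.055814 / 0.26356 = 0.211769.

0.212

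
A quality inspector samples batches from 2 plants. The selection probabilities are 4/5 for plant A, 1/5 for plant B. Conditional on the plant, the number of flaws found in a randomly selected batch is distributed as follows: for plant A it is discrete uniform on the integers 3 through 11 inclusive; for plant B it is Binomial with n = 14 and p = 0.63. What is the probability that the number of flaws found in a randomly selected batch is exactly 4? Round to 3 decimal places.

Conditional on each plant, P(X = 4): A: 0.111111; B: 0.00758252.
By total probability, P(X = 4) = 0.8·0.111111 + 0.2·0.00758252 = 0.0904054.

0.090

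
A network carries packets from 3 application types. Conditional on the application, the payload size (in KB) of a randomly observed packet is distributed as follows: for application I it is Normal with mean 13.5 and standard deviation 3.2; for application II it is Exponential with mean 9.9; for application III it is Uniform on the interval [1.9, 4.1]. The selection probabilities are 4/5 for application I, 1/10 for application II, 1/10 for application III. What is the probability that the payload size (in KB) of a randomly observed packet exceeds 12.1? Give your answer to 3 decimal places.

0.565

Conditional on each application, P(X > 12.1): I: 0.669126; II: 0.294575; III: 0.
By total probability, P(X > 12.1) = 0.8·0.669126 + 0.1·0.294575 + 0.1·0 = 0.564758.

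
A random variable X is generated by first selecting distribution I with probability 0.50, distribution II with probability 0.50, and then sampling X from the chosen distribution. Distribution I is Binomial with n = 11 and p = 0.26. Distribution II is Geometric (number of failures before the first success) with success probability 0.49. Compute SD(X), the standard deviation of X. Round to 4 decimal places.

Per component, I: μ=2.86, E[X²]=10.296; II: μ=1.04082, E[X²]=3.20741.
E[X] = 0.5·2.86 + 0.5·1.04082 = 1.95041.
E[X²] = 0.5·10.296 + 0.5·3.20741 = 6.75171.
Var(X) = E[X²] − (E[X])² = 6.75171 − 3.80409 = 2.94761.
SD(X) = √2.94761 = 1.71686.

1.7169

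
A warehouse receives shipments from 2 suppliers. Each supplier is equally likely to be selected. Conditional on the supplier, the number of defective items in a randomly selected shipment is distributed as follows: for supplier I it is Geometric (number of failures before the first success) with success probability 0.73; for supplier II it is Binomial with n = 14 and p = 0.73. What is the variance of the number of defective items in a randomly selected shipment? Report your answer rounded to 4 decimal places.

Per component, I: μ=0.369863, E[X²]=0.64346; II: μ=10.22, E[X²]=107.208.
E[X] = 0.5·0.369863 + 0.5·10.22 = 5.29493.
E[X²] = 0.5·0.64346 + 0.5·107.208 = 53.9256.
Var(X) = E[X²] − (E[X])² = 53.9256 − 28.0363 = 25.8893.

25.8893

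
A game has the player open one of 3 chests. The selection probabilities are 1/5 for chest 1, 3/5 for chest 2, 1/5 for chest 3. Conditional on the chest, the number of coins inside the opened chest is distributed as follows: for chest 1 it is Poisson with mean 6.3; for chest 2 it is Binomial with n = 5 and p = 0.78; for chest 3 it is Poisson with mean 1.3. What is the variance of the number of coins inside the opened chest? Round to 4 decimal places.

Per component, 1: μ=6.3, E[X²]=45.99; 2: μ=3.9, E[X²]=16.068; 3: μ=1.3, E[X²]=2.99.
E[X] = 0.2·6.3 + 0.6·3.9 + 0.2·1.3 = 3.86.
E[X²] = 0.2·45.99 + 0.6·16.068 + 0.2·2.99 = 19.4368.
Var(X) = E[X²] − (E[X])² = 19.4368 − 14.8996 = 4.5372.

4.5372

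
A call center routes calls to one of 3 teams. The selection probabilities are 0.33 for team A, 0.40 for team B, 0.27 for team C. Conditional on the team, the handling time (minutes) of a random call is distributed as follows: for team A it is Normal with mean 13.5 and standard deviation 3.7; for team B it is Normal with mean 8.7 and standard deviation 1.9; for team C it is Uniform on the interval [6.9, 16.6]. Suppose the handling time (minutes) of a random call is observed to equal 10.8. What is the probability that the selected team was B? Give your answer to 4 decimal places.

0.4528

Likelihoods f(10.8 | ·): A: 0.0826183; B: 0.113996; C: 0.103093.
Posterior ∝ prior × likelihood. Numerator for B: 0.4·0.113996 = 0.0455982.
Normalizing constant: 0.33·0.0826183 + 0.4·0.113996 + 0.27·0.103093 = 0.100697.
P(B | observation) = 0.0455982 / 0.100697 = 0.452825.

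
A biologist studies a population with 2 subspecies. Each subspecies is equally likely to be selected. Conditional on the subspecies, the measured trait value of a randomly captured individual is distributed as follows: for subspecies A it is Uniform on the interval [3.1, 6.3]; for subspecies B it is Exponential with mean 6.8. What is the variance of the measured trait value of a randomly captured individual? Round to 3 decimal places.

Per component, A: μ=4.7, E[X²]=22.9433; B: μ=6.8, E[X²]=92.48.
E[X] = 0.5·4.7 + 0.5·6.8 = 5.75.
E[X²] = 0.5·22.9433 + 0.5·92.48 = 57.7117.
Var(X) = E[X²] − (E[X])² = 57.7117 − 33.0625 = 24.6492.

24.649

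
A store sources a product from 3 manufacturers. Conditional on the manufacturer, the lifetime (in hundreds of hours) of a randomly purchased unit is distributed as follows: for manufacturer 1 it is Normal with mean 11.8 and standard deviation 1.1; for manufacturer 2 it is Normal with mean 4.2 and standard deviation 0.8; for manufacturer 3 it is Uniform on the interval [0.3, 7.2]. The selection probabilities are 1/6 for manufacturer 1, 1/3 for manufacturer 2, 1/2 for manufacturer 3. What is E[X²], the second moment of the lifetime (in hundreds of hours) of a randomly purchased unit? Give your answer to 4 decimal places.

For each component E[X²] = Var + (mean)², giving 1: 140.45; 2: 18.28; 3: 18.03.
Overall E[X²] = 0.166667·140.45 + 0.333333·18.28 + 0.5·18.03 = 38.5167.

38.5167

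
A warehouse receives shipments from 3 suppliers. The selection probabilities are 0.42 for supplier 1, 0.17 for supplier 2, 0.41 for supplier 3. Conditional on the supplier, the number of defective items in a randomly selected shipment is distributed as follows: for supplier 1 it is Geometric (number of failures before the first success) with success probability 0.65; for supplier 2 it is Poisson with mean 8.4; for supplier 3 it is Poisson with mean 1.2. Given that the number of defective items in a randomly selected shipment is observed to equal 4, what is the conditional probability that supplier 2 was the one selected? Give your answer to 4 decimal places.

Likelihoods P(X=4 | ·): 1: 0.00975406; 2: 0.0466479; 3: 0.0260232.
Posterior ∝ prior × likelihood. Numerator for 2: 0.17·0.0466479 = 0.00793015.
Normalizing constant: 0.42·0.00975406 + 0.17·0.0466479 + 0.41·0.0260232 = 0.0226964.
P(2 | observation) = 0.00793015 / 0.0226964 = 0.349402.

0.3494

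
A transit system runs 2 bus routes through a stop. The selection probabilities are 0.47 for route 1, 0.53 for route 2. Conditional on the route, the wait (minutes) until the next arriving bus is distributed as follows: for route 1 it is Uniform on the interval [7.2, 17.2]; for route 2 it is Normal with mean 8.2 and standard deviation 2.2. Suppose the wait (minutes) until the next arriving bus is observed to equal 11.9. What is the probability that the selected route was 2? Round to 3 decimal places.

0.332

Likelihoods f(11.9 | ·): 1: 0.1; 2: 0.0440843.
Posterior ∝ prior × likelihood. Numerator for 2: 0.53·0.0440843 = 0.0233647.
Normalizing constant: 0.47·0.1 + 0.53·0.0440843 = 0.0703647.
P(2 | observation) = 0.0233647 / 0.0703647 = 0.332051.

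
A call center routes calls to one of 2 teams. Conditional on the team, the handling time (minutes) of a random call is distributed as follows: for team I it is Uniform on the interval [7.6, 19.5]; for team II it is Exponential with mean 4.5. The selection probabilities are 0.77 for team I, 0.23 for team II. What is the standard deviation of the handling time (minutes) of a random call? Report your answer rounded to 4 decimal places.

Per component, I: μ=13.55, E[X²]=195.403; II: μ=4.5, E[X²]=40.5.
E[X] = 0.77·13.55 + 0.23·4.5 = 11.4685.
E[X²] = 0.77·195.403 + 0.23·40.5 = 159.776.
Var(X) = E[X²] − (E[X])² = 159.776 − 131.526 = 28.2491.
SD(X) = √28.2491 = 5.31499.

5.3150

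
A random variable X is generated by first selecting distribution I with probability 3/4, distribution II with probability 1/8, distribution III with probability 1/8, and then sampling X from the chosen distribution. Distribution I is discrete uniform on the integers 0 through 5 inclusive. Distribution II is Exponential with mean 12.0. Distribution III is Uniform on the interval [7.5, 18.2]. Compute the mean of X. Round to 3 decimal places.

4.981

Component means — I: 2.5; II: 12; III: 12.85.
E[X] = 0.75·2.5 + 0.125·12 + 0.125·12.85 = 4.98125.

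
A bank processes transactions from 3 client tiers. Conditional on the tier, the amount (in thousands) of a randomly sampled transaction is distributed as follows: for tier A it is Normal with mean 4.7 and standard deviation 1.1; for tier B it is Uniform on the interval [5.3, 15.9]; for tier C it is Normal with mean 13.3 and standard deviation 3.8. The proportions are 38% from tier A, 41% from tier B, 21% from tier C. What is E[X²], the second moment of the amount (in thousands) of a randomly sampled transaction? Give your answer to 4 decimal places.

For each component E[X²] = Var + (mean)², giving A: 23.3; B: 121.723; C: 191.33.
Overall E[X²] = 0.38·23.3 + 0.41·121.723 + 0.21·191.33 = 98.9399.

98.9399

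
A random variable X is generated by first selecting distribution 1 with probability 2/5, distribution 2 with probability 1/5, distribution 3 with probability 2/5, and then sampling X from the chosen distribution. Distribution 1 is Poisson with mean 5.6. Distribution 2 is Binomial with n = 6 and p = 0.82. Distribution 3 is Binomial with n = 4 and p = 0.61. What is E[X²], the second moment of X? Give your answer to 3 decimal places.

For each component E[X²] = Var + (mean)², giving 1: 36.96; 2: 25.092; 3: 6.9052.
Overall E[X²] = 0.4·36.96 + 0.2·25.092 + 0.4·6.9052 = 22.5645.

22.564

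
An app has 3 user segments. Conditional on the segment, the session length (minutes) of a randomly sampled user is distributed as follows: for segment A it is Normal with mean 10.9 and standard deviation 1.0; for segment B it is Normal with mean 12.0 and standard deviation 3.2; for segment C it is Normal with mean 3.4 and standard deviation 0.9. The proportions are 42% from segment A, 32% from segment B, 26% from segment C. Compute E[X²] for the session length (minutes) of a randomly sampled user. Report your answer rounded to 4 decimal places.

102.8932

For each component E[X²] = Var + (mean)², giving A: 119.81; B: 154.24; C: 12.37.
Overall E[X²] = 0.42·119.81 + 0.32·154.24 + 0.26·12.37 = 102.893.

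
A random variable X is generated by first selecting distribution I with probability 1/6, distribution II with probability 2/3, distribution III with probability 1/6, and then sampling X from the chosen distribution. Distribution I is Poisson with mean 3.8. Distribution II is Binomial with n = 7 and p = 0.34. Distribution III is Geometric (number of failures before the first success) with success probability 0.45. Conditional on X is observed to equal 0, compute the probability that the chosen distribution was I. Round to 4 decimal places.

0.0324

Likelihoods P(X=0 | ·): I: 0.0223708; II: 0.0545516; III: 0.45.
Posterior ∝ prior × likelihood. Numerator for I: 0.166667·0.0223708 = 0.00372846.
Normalizing constant: 0.166667·0.0223708 + 0.666667·0.0545516 + 0.166667·0.45 = 0.115096.
P(I | observation) = 0.00372846 / 0.115096 = 0.0323943.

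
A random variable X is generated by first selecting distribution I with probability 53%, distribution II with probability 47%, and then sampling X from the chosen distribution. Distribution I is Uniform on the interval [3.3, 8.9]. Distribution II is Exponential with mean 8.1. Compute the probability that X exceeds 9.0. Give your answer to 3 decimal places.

0.155

Conditional on each component, P(X > 9.0): I: 0; II: 0.329193.
By total probability, P(X > 9.0) = 0.53·0 + 0.47·0.329193 = 0.154721.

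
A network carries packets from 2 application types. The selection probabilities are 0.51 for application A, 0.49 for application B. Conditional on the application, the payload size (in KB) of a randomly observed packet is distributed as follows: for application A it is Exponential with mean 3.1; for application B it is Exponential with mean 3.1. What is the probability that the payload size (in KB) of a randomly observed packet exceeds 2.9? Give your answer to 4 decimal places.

0.3924

Conditional on each application, P(X > 2.9): A: 0.392396; B: 0.392396.
By total probability, P(X > 2.9) = 0.51·0.392396 + 0.49·0.392396 = 0.392396.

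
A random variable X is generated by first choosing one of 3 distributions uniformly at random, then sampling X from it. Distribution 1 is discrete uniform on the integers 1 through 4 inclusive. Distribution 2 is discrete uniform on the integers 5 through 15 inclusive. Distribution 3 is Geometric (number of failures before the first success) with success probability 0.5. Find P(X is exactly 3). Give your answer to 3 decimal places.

Conditional on each component, P(X = 3): 1: 0.25; 2: 0; 3: 0.0625.
By total probability, P(X = 3) = 0.333333·0.25 + 0.333333·0 + 0.333333·0.0625 = 0.104167.

0.104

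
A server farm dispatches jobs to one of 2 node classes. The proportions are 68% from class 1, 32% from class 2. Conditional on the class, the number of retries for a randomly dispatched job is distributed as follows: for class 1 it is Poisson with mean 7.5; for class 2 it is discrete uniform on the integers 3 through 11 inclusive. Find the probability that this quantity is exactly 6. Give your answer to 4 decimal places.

Conditional on each class, P(X = 6): 1: 0.136718; 2: 0.111111.
By total probability, P(X = 6) = 0.68·0.136718 + 0.32·0.111111 = 0.128524.

0.1285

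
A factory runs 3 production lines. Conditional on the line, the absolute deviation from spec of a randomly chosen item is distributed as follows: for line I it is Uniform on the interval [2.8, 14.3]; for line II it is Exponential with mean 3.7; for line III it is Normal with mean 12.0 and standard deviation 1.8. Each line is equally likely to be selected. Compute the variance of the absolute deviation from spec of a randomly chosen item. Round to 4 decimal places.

20.9075

Per component, I: μ=8.55, E[X²]=84.1233; II: μ=3.7, E[X²]=27.38; III: μ=12, E[X²]=147.24.
E[X] = 0.333333·8.55 + 0.333333·3.7 + 0.333333·12 = 8.08333.
E[X²] = 0.333333·84.1233 + 0.333333·27.38 + 0.333333·147.24 = 86.2478.
Var(X) = E[X²] − (E[X])² = 86.2478 − 65.3403 = 20.9075.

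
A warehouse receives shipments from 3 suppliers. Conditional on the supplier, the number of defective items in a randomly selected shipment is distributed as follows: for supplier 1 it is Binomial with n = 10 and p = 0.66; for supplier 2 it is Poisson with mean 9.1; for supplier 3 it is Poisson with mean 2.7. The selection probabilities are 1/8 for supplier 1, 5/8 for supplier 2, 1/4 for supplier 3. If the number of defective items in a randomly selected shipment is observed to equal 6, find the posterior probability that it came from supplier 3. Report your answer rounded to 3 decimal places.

0.097

Likelihoods P(X=6 | ·): 1: 0.231952; 2: 0.0880716; 3: 0.0361622.
Posterior ∝ prior × likelihood. Numerator for 3: 0.25·0.0361622 = 0.00904055.
Normalizing constant: 0.125·0.231952 + 0.625·0.0880716 + 0.25·0.0361622 = 0.0930794.
P(3 | observation) = 0.00904055 / 0.0930794 = 0.0971274.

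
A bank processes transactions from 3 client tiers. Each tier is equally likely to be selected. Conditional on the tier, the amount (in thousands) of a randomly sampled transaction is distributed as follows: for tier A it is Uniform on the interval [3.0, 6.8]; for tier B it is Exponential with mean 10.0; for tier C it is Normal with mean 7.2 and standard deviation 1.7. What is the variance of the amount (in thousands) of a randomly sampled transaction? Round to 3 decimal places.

Per component, A: μ=4.9, E[X²]=25.2133; B: μ=10, E[X²]=200; C: μ=7.2, E[X²]=54.73.
E[X] = 0.333333·4.9 + 0.333333·10 + 0.333333·7.2 = 7.36667.
E[X²] = 0.333333·25.2133 + 0.333333·200 + 0.333333·54.73 = 93.3144.
Var(X) = E[X²] − (E[X])² = 93.3144 − 54.2678 = 39.0467.

39.047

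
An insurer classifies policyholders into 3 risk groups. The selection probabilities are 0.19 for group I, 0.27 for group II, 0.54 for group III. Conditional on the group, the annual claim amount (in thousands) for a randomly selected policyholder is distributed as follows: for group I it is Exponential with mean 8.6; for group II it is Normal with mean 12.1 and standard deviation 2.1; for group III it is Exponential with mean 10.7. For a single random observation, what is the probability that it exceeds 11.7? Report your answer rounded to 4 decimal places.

0.3851

Conditional on each group, P(X > 11.7): I: 0.256541; II: 0.575532; III: 0.335056.
By total probability, P(X > 11.7) = 0.19·0.256541 + 0.27·0.575532 + 0.54·0.335056 = 0.385067.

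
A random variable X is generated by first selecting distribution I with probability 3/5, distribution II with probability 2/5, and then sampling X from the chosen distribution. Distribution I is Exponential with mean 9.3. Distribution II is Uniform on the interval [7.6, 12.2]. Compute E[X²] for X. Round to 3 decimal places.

For each component E[X²] = Var + (mean)², giving I: 172.98; II: 99.7733.
Overall E[X²] = 0.6·172.98 + 0.4·99.7733 = 143.697.

143.697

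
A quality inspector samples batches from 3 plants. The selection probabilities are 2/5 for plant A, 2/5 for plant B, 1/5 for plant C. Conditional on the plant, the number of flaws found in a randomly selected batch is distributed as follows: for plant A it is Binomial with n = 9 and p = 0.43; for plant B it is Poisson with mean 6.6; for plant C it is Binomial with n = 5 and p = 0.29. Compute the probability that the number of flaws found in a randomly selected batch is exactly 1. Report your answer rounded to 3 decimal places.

0.095

Conditional on each plant, P(X = 1): A: 0.0431231; B: 0.00897843; C: 0.368469.
By total probability, P(X = 1) = 0.4·0.0431231 + 0.4·0.00897843 + 0.2·0.368469 = 0.0945345.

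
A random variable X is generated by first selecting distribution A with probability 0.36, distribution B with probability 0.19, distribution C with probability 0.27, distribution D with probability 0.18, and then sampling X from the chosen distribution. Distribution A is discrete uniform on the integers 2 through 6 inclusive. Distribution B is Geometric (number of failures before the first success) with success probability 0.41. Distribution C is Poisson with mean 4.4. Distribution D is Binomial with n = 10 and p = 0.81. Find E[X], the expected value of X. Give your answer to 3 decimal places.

Component means — A: 4; B: 1.43902; C: 4.4; D: 8.1.
E[X] = 0.36·4 + 0.19·1.43902 + 0.27·4.4 + 0.18·8.1 = 4.35941.

4.359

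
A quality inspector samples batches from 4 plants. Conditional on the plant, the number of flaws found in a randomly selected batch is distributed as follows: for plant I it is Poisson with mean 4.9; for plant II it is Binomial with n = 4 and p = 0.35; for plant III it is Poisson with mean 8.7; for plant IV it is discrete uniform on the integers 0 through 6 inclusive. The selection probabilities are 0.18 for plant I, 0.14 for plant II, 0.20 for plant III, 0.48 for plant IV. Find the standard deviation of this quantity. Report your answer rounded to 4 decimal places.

Per component, I: μ=4.9, E[X²]=28.91; II: μ=1.4, E[X²]=2.87; III: μ=8.7, E[X²]=84.39; IV: μ=3, E[X²]=13.
E[X] = 0.18·4.9 + 0.14·1.4 + 0.2·8.7 + 0.48·3 = 4.258.
E[X²] = 0.18·28.91 + 0.14·2.87 + 0.2·84.39 + 0.48·13 = 28.7236.
Var(X) = E[X²] − (E[X])² = 28.7236 − 18.1306 = 10.593.
SD(X) = √10.593 = 3.25469.

3.2547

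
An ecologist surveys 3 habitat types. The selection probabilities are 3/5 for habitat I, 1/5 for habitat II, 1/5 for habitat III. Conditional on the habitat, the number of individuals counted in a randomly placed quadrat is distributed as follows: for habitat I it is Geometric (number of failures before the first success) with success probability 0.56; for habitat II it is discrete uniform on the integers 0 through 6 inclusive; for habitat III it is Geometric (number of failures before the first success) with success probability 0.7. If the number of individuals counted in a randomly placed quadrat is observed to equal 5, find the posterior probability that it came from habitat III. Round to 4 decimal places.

0.0099

Likelihoods P(X=5 | ·): I: 0.00923531; II: 0.142857; III: 0.001701.
Posterior ∝ prior × likelihood. Numerator for III: 0.2·0.001701 = 0.0003402.
Normalizing constant: 0.6·0.00923531 + 0.2·0.142857 + 0.2·0.001701 = 0.0344528.
P(III | observation) = 0.0003402 / 0.0344528 = 0.00987437.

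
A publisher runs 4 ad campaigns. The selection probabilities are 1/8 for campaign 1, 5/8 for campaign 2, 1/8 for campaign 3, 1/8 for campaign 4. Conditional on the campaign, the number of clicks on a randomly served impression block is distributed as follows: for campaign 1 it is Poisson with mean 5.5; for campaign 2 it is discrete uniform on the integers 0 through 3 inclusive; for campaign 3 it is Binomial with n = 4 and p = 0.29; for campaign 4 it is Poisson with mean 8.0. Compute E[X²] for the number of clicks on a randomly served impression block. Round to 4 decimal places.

For each component E[X²] = Var + (mean)², giving 1: 35.75; 2: 3.5; 3: 2.1692; 4: 72.
Overall E[X²] = 0.125·35.75 + 0.625·3.5 + 0.125·2.1692 + 0.125·72 = 15.9274.

15.9274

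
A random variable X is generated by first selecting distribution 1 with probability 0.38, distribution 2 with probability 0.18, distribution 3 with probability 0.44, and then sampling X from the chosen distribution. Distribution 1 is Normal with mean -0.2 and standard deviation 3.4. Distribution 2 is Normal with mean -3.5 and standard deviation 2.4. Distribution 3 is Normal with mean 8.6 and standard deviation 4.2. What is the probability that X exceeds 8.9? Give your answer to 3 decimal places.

0.209

Conditional on each component, P(X > 8.9): 1: 0.0037201; 2: 1.19153e-07; 3: 0.471528.
By total probability, P(X > 8.9) = 0.38·0.0037201 + 0.18·1.19153e-07 + 0.44·0.471528 = 0.208886.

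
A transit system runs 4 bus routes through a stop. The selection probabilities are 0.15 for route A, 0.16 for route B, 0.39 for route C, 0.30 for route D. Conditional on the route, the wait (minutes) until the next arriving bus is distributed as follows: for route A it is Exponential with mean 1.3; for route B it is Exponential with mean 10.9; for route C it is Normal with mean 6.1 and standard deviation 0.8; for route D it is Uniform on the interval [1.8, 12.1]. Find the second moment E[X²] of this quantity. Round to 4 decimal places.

70.4307

For each component E[X²] = Var + (mean)², giving A: 3.38; B: 237.62; C: 37.85; D: 57.1433.
Overall E[X²] = 0.15·3.38 + 0.16·237.62 + 0.39·37.85 + 0.3·57.1433 = 70.4307.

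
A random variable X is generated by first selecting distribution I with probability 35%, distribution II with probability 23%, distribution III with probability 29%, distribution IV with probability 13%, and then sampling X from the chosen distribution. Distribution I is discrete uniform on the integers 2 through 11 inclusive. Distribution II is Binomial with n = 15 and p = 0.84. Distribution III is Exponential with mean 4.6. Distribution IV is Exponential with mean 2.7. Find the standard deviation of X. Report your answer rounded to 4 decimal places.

Per component, I: μ=6.5, E[X²]=50.5; II: μ=12.6, E[X²]=160.776; III: μ=4.6, E[X²]=42.32; IV: μ=2.7, E[X²]=14.58.
E[X] = 0.35·6.5 + 0.23·12.6 + 0.29·4.6 + 0.13·2.7 = 6.858.
E[X²] = 0.35·50.5 + 0.23·160.776 + 0.29·42.32 + 0.13·14.58 = 68.8217.
Var(X) = E[X²] − (E[X])² = 68.8217 − 47.0322 = 21.7895.
SD(X) = √21.7895 = 4.66792.

4.6679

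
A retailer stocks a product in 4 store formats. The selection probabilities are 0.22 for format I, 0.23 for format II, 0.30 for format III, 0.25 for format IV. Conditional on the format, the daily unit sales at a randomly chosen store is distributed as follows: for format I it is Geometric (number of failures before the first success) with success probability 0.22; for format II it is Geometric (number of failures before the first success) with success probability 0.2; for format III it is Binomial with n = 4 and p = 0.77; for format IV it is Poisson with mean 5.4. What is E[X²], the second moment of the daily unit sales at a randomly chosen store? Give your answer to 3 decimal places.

For each component E[X²] = Var + (mean)², giving I: 28.686; II: 36; III: 10.1948; IV: 34.56.
Overall E[X²] = 0.22·28.686 + 0.23·36 + 0.3·10.1948 + 0.25·34.56 = 26.2893.

26.289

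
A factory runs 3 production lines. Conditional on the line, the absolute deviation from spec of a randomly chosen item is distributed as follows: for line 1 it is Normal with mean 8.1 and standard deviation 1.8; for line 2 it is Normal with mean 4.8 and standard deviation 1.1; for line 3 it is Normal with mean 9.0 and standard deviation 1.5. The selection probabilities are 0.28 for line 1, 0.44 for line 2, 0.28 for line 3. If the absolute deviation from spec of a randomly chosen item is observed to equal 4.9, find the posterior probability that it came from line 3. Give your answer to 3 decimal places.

0.010

Likelihoods f(4.9 | ·): 1: 0.0456399; 2: 0.361179; 3: 0.00634582.
Posterior ∝ prior × likelihood. Numerator for 3: 0.28·0.00634582 = 0.00177683.
Normalizing constant: 0.28·0.0456399 + 0.44·0.361179 + 0.28·0.00634582 = 0.173475.
P(3 | observation) = 0.00177683 / 0.173475 = 0.0102426.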